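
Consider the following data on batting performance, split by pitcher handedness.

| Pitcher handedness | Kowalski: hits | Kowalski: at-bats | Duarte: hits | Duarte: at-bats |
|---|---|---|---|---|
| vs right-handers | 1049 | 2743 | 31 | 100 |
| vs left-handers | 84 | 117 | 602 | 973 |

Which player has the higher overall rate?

Duarte

Vs right-handers: Kowalski 1049/2743 = 38.2%, Duarte 31/100 = 31.0% → Kowalski
Vs left-handers: Kowalski 84/117 = 71.8%, Duarte 602/973 = 61.9% → Kowalski
Overall: Kowalski 1133/2860 = 39.6%, Duarte 633/1073 = 59.0% → Duarte
(Kowalski wins every pitcher group but Duarte wins overall — Kowalski's at-bats skew toward the low-rate vs right-handers group.)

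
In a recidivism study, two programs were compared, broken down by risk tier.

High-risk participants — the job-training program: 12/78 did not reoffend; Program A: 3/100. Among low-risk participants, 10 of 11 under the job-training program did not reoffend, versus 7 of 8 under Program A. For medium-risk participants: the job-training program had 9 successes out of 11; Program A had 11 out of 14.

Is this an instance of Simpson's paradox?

No

High-risk: the job-training program 12/78 = 15.4%, Program A 3/100 = 3.0% → the job-training program
Low-risk: the job-training program 10/11 = 90.9%, Program A 7/8 = 87.5% → the job-training program
Medium-risk: the job-training program 9/11 = 81.8%, Program A 11/14 = 78.6% → the job-training program
Overall: the job-training program 31/100 = 31.0%, Program A 21/122 = 17.2% → the job-training program
The job-training program wins overall and in every risk group — no reversal.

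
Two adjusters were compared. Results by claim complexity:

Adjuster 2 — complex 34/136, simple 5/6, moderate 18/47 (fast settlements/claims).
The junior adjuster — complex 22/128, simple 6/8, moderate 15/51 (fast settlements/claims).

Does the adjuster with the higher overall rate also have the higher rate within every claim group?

Complex: Adjuster 2 34/136 = 25.0%, the junior adjuster 22/128 = 17.2% → Adjuster 2
Simple: Adjuster 2 5/6 = 83.3%, the junior adjuster 6/8 = 75.0% → Adjuster 2
Moderate: Adjuster 2 18/47 = 38.3%, the junior adjuster 15/51 = 29.4% → Adjuster 2
Overall: Adjuster 2 57/189 = 30.2%, the junior adjuster 43/187 = 23.0% → Adjuster 2
Adjuster 2 wins overall and in every claim group — no reversal.

Yes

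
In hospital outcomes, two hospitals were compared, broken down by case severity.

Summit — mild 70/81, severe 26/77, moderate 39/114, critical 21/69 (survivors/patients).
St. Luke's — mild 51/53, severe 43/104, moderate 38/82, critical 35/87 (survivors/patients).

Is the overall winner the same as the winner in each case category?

Yes

Mild: Summit 70/81 = 86.4%, St. Luke's 51/53 = 96.2% → St. Luke's
Severe: Summit 26/77 = 33.8%, St. Luke's 43/104 = 41.3% → St. Luke's
Moderate: Summit 39/114 = 34.2%, St. Luke's 38/82 = 46.3% → St. Luke's
Critical: Summit 21/69 = 30.4%, St. Luke's 35/87 = 40.2% → St. Luke's
Overall: Summit 156/341 = 45.7%, St. Luke's 167/326 = 51.2% → St. Luke's
St. Luke's wins overall and in every case group — no reversal.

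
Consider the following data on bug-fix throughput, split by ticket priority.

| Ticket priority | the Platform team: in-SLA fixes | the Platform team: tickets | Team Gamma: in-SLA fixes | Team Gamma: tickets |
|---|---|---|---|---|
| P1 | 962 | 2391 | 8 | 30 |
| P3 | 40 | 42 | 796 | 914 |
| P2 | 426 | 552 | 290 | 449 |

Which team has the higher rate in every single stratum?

P1: the Platform team 962/2391 = 40.2%, Team Gamma 8/30 = 26.7% → the Platform team
P3: the Platform team 40/42 = 95.2%, Team Gamma 796/914 = 87.1% → the Platform team
P2: the Platform team 426/552 = 77.2%, Team Gamma 290/449 = 64.6% → the Platform team
The Platform team has the higher rate in all 3 groups.

the Platform team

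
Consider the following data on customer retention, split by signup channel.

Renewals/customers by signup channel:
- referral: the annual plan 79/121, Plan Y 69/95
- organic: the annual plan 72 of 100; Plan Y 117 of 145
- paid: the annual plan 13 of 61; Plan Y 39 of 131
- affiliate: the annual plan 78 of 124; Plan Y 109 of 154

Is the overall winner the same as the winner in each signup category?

Referral: the annual plan 79/121 = 65.3%, Plan Y 69/95 = 72.6% → Plan Y
Organic: the annual plan 72/100 = 72.0%, Plan Y 117/145 = 80.7% → Plan Y
Paid: the annual plan 13/61 = 21.3%, Plan Y 39/131 = 29.8% → Plan Y
Affiliate: the annual plan 78/124 = 62.9%, Plan Y 109/154 = 70.8% → Plan Y
Overall: the annual plan 242/406 = 59.6%, Plan Y 334/525 = 63.6% → Plan Y
Plan Y wins overall and in every signup group — no reversal.

Yes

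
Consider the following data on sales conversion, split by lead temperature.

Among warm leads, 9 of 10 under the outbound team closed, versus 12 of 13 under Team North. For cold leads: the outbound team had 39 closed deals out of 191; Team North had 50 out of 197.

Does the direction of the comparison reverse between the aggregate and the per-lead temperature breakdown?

Warm: the outbound team 9/10 = 90.0%, Team North 12/13 = 92.3% → Team North
Cold: the outbound team 39/191 = 20.4%, Team North 50/197 = 25.4% → Team North
Overall: the outbound team 48/201 = 23.9%, Team North 62/210 = 29.5% → Team North
Team North wins overall and in every lead group — no reversal.

No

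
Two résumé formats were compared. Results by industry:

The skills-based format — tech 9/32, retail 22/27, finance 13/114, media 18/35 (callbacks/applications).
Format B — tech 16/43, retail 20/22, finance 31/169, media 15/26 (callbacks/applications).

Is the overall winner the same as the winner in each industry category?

Yes

Tech: the skills-based format 9/32 = 28.1%, Format B 16/43 = 37.2% → Format B
Retail: the skills-based format 22/27 = 81.5%, Format B 20/22 = 90.9% → Format B
Finance: the skills-based format 13/114 = 11.4%, Format B 31/169 = 18.3% → Format B
Media: the skills-based format 18/35 = 51.4%, Format B 15/26 = 57.7% → Format B
Overall: the skills-based format 62/208 = 29.8%, Format B 82/260 = 31.5% → Format B
Format B wins overall and in every industry group — no reversal.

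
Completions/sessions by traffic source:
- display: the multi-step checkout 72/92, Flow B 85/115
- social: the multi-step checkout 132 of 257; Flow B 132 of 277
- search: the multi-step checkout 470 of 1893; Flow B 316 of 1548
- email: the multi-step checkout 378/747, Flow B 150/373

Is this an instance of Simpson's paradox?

No

Display: the multi-step checkout 72/92 = 78.3%, Flow B 85/115 = 73.9% → the multi-step checkout
Social: the multi-step checkout 132/257 = 51.4%, Flow B 132/277 = 47.7% → the multi-step checkout
Search: the multi-step checkout 470/1893 = 24.8%, Flow B 316/1548 = 20.4% → the multi-step checkout
Email: the multi-step checkout 378/747 = 50.6%, Flow B 150/373 = 40.2% → the multi-step checkout
Overall: the multi-step checkout 1052/2989 = 35.2%, Flow B 683/2313 = 29.5% → the multi-step checkout
The multi-step checkout wins overall and in every traffic group — no reversal.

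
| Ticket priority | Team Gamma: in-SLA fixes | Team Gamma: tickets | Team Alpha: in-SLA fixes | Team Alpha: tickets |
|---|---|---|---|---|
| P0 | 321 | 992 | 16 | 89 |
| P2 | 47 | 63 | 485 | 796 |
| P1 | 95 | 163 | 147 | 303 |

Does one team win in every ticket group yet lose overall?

P0: Team Gamma 321/992 = 32.4%, Team Alpha 16/89 = 18.0% → Team Gamma
P2: Team Gamma 47/63 = 74.6%, Team Alpha 485/796 = 60.9% → Team Gamma
P1: Team Gamma 95/163 = 58.3%, Team Alpha 147/303 = 48.5% → Team Gamma
Overall: Team Gamma 463/1218 = 38.0%, Team Alpha 648/1188 = 54.5% → Team Alpha
Team Gamma wins each ticket group but Team Alpha wins overall — the comparison reverses. Team Gamma's tickets skew toward P0, which has a lower base rate.

Yes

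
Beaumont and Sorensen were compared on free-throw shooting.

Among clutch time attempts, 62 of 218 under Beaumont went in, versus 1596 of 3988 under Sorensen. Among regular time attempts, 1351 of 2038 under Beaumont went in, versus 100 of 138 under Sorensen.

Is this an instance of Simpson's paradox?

Clutch time: Beaumont 62/218 = 28.4%, Sorensen 1596/3988 = 40.0% → Sorensen
Regular time: Beaumont 1351/2038 = 66.3%, Sorensen 100/138 = 72.5% → Sorensen
Overall: Beaumont 1413/2256 = 62.6%, Sorensen 1696/4126 = 41.1% → Beaumont
Sorensen wins each game group but Beaumont wins overall — the comparison reverses. Sorensen's attempts skew toward clutch time, which has a lower base rate.

Yes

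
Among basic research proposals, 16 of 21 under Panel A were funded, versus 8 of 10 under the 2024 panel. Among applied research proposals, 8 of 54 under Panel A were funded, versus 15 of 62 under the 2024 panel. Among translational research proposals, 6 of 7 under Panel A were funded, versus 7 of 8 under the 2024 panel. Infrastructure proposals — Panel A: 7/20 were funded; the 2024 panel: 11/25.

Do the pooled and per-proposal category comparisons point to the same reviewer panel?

Yes

Basic research: Panel A 16/21 = 76.2%, the 2024 panel 8/10 = 80.0% → the 2024 panel
Applied research: Panel A 8/54 = 14.8%, the 2024 panel 15/62 = 24.2% → the 2024 panel
Translational research: Panel A 6/7 = 85.7%, the 2024 panel 7/8 = 87.5% → the 2024 panel
Infrastructure: Panel A 7/20 = 35.0%, the 2024 panel 11/25 = 44.0% → the 2024 panel
Overall: Panel A 37/102 = 36.3%, the 2024 panel 41/105 = 39.0% → the 2024 panel
The 2024 panel wins overall and in every proposal group — no reversal.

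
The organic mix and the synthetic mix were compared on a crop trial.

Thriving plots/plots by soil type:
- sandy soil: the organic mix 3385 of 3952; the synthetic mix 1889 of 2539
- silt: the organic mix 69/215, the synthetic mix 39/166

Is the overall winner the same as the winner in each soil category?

Yes

Sandy soil: the organic mix 3385/3952 = 85.7%, the synthetic mix 1889/2539 = 74.4% → the organic mix
Silt: the organic mix 69/215 = 32.1%, the synthetic mix 39/166 = 23.5% → the organic mix
Overall: the organic mix 3454/4167 = 82.9%, the synthetic mix 1928/2705 = 71.3% → the organic mix
The organic mix wins overall and in every soil group — no reversal.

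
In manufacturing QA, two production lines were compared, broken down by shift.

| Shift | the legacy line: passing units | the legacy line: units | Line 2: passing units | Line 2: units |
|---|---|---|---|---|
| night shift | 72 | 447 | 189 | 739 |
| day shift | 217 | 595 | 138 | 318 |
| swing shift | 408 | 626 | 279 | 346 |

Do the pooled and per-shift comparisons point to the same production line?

Night shift: the legacy line 72/447 = 16.1%, Line 2 189/739 = 25.6% → Line 2
Day shift: the legacy line 217/595 = 36.5%, Line 2 138/318 = 43.4% → Line 2
Swing shift: the legacy line 408/626 = 65.2%, Line 2 279/346 = 80.6% → Line 2
Overall: the legacy line 697/1668 = 41.8%, Line 2 606/1403 = 43.2% → Line 2
Line 2 wins overall and in every shift group — no reversal.

Yes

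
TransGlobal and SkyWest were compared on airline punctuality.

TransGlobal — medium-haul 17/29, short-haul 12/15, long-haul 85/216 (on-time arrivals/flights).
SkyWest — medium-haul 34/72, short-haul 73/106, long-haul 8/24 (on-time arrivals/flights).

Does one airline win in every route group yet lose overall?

Yes

Medium-haul: TransGlobal 17/29 = 58.6%, SkyWest 34/72 = 47.2% → TransGlobal
Short-haul: TransGlobal 12/15 = 80.0%, SkyWest 73/106 = 68.9% → TransGlobal
Long-haul: TransGlobal 85/216 = 39.4%, SkyWest 8/24 = 33.3% → TransGlobal
Overall: TransGlobal 114/260 = 43.8%, SkyWest 115/202 = 56.9% → SkyWest
TransGlobal wins each route group but SkyWest wins overall — the comparison reverses. TransGlobal's flights skew toward long-haul, which has a lower base rate.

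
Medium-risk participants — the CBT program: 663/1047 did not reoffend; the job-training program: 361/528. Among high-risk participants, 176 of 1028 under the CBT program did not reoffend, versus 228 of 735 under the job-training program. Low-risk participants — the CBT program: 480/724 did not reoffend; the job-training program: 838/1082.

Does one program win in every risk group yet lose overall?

No

Medium-risk: the CBT program 663/1047 = 63.3%, the job-training program 361/528 = 68.4% → the job-training program
High-risk: the CBT program 176/1028 = 17.1%, the job-training program 228/735 = 31.0% → the job-training program
Low-risk: the CBT program 480/724 = 66.3%, the job-training program 838/1082 = 77.4% → the job-training program
Overall: the CBT program 1319/2799 = 47.1%, the job-training program 1427/2345 = 60.9% → the job-training program
The job-training program wins overall and in every risk group — no reversal.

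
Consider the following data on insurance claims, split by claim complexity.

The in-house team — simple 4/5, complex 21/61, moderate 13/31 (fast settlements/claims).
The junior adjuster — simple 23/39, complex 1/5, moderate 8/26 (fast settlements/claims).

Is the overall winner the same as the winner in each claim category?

No

Simple: the in-house team 4/5 = 80.0%, the junior adjuster 23/39 = 59.0% → the in-house team
Complex: the in-house team 21/61 = 34.4%, the junior adjuster 1/5 = 20.0% → the in-house team
Moderate: the in-house team 13/31 = 41.9%, the junior adjuster 8/26 = 30.8% → the in-house team
Overall: the in-house team 38/97 = 39.2%, the junior adjuster 32/70 = 45.7% → the junior adjuster
The in-house team wins each claim group but the junior adjuster wins overall — the comparison reverses. The in-house team's claims skew toward complex, which has a lower base rate.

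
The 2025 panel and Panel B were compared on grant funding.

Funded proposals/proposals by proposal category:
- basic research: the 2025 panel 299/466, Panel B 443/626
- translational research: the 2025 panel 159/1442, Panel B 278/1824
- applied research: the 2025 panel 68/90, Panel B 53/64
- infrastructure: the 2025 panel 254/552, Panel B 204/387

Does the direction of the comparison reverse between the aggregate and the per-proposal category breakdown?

No

Basic research: the 2025 panel 299/466 = 64.2%, Panel B 443/626 = 70.8% → Panel B
Translational research: the 2025 panel 159/1442 = 11.0%, Panel B 278/1824 = 15.2% → Panel B
Applied research: the 2025 panel 68/90 = 75.6%, Panel B 53/64 = 82.8% → Panel B
Infrastructure: the 2025 panel 254/552 = 46.0%, Panel B 204/387 = 52.7% → Panel B
Overall: the 2025 panel 780/2550 = 30.6%, Panel B 978/2901 = 33.7% → Panel B
Panel B wins overall and in every proposal group — no reversal.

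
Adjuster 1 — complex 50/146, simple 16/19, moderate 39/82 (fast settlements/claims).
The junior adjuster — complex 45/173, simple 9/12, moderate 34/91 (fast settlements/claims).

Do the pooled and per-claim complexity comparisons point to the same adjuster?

Yes

Complex: Adjuster 1 50/146 = 34.2%, the junior adjuster 45/173 = 26.0% → Adjuster 1
Simple: Adjuster 1 16/19 = 84.2%, the junior adjuster 9/12 = 75.0% → Adjuster 1
Moderate: Adjuster 1 39/82 = 47.6%, the junior adjuster 34/91 = 37.4% → Adjuster 1
Overall: Adjuster 1 105/247 = 42.5%, the junior adjuster 88/276 = 31.9% → Adjuster 1
Adjuster 1 wins overall and in every claim group — no reversal.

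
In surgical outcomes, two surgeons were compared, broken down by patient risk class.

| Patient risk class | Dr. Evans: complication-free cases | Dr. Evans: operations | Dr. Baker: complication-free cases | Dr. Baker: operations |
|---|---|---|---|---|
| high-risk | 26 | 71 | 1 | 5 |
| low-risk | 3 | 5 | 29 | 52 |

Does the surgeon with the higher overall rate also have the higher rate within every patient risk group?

No

High-risk: Dr. Evans 26/71 = 36.6%, Dr. Baker 1/5 = 20.0% → Dr. Evans
Low-risk: Dr. Evans 3/5 = 60.0%, Dr. Baker 29/52 = 55.8% → Dr. Evans
Overall: Dr. Evans 29/76 = 38.2%, Dr. Baker 30/57 = 52.6% → Dr. Baker
Dr. Evans wins each patient risk group but Dr. Baker wins overall — the comparison reverses. Dr. Evans's operations skew toward high-risk, which has a lower base rate.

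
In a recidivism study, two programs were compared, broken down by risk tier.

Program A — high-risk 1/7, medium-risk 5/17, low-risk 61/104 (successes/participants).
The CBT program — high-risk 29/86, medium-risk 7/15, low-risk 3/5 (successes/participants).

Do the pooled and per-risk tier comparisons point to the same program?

No

High-risk: Program A 1/7 = 14.3%, the CBT program 29/86 = 33.7% → the CBT program
Medium-risk: Program A 5/17 = 29.4%, the CBT program 7/15 = 46.7% → the CBT program
Low-risk: Program A 61/104 = 58.7%, the CBT program 3/5 = 60.0% → the CBT program
Overall: Program A 67/128 = 52.3%, the CBT program 39/106 = 36.8% → Program A
The CBT program wins each risk group but Program A wins overall — the comparison reverses. The CBT program's participants skew toward high-risk, which has a lower base rate.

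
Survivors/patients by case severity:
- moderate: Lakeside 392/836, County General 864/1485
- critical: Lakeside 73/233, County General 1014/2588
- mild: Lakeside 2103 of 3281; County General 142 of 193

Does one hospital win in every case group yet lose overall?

Moderate: Lakeside 392/836 = 46.9%, County General 864/1485 = 58.2% → County General
Critical: Lakeside 73/233 = 31.3%, County General 1014/2588 = 39.2% → County General
Mild: Lakeside 2103/3281 = 64.1%, County General 142/193 = 73.6% → County General
Overall: Lakeside 2568/4350 = 59.0%, County General 2020/4266 = 47.4% → Lakeside
County General wins each case group but Lakeside wins overall — the comparison reverses. County General's patients skew toward critical, which has a lower base rate.

Yes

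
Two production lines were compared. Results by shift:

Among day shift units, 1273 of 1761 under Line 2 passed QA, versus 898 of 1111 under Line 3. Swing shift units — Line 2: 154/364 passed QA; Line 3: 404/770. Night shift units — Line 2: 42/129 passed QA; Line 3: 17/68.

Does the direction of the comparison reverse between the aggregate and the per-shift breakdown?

Day shift: Line 2 1273/1761 = 72.3%, Line 3 898/1111 = 80.8% → Line 3
Swing shift: Line 2 154/364 = 42.3%, Line 3 404/770 = 52.5% → Line 3
Night shift: Line 2 42/129 = 32.6%, Line 3 17/68 = 25.0% → Line 2
Overall: Line 2 1469/2254 = 65.2%, Line 3 1319/1949 = 67.7% → Line 3
Neither sweeps: Line 2 wins 1 of 3 groups, Line 3 wins 2. Line 3 wins overall but not every group — no Simpson reversal.

No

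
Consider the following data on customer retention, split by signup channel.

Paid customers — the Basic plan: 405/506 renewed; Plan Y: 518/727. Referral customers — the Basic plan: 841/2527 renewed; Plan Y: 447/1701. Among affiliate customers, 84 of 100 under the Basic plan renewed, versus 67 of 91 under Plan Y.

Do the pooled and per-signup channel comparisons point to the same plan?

Yes

Paid: the Basic plan 405/506 = 80.0%, Plan Y 518/727 = 71.3% → the Basic plan
Referral: the Basic plan 841/2527 = 33.3%, Plan Y 447/1701 = 26.3% → the Basic plan
Affiliate: the Basic plan 84/100 = 84.0%, Plan Y 67/91 = 73.6% → the Basic plan
Overall: the Basic plan 1330/3133 = 42.5%, Plan Y 1032/2519 = 41.0% → the Basic plan
The Basic plan wins overall and in every signup group — no reversal.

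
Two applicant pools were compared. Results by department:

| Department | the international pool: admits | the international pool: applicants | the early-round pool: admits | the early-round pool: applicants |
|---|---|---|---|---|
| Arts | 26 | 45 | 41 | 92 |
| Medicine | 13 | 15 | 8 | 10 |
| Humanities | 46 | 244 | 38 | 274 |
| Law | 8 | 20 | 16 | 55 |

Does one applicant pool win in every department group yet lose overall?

Arts: the international pool 26/45 = 57.8%, the early-round pool 41/92 = 44.6% → the international pool
Medicine: the international pool 13/15 = 86.7%, the early-round pool 8/10 = 80.0% → the international pool
Humanities: the international pool 46/244 = 18.9%, the early-round pool 38/274 = 13.9% → the international pool
Law: the international pool 8/20 = 40.0%, the early-round pool 16/55 = 29.1% → the international pool
Overall: the international pool 93/324 = 28.7%, the early-round pool 103/431 = 23.9% → the international pool
The international pool wins overall and in every department group — no reversal.

No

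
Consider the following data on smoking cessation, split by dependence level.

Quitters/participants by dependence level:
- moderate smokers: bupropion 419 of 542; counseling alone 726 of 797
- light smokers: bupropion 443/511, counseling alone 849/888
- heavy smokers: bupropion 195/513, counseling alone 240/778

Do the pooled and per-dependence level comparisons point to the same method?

Moderate smokers: bupropion 419/542 = 77.3%, counseling alone 726/797 = 91.1% → counseling alone
Light smokers: bupropion 443/511 = 86.7%, counseling alone 849/888 = 95.6% → counseling alone
Heavy smokers: bupropion 195/513 = 38.0%, counseling alone 240/778 = 30.8% → bupropion
Overall: bupropion 1057/1566 = 67.5%, counseling alone 1815/2463 = 73.7% → counseling alone
Neither sweeps: bupropion wins 1 of 3 groups, counseling alone wins 2. Counseling alone wins overall but not every group — no Simpson reversal.

No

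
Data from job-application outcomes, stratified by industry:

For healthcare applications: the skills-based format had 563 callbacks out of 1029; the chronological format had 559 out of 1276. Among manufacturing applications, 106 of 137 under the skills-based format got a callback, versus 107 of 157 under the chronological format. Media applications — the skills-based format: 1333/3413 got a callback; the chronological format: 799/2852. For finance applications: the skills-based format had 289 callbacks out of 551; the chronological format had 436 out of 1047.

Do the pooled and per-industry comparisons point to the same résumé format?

Yes

Healthcare: the skills-based format 563/1029 = 54.7%, the chronological format 559/1276 = 43.8% → the skills-based format
Manufacturing: the skills-based format 106/137 = 77.4%, the chronological format 107/157 = 68.2% → the skills-based format
Media: the skills-based format 1333/3413 = 39.1%, the chronological format 799/2852 = 28.0% → the skills-based format
Finance: the skills-based format 289/551 = 52.5%, the chronological format 436/1047 = 41.6% → the skills-based format
Overall: the skills-based format 2291/5130 = 44.7%, the chronological format 1901/5332 = 35.7% → the skills-based format
The skills-based format wins overall and in every industry group — no reversal.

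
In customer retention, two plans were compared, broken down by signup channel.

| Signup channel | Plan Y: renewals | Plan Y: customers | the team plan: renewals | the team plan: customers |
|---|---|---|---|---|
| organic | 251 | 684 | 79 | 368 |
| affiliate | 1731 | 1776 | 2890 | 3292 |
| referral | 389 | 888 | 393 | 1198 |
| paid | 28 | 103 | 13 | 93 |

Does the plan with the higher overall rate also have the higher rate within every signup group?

Organic: Plan Y 251/684 = 36.7%, the team plan 79/368 = 21.5% → Plan Y
Affiliate: Plan Y 1731/1776 = 97.5%, the team plan 2890/3292 = 87.8% → Plan Y
Referral: Plan Y 389/888 = 43.8%, the team plan 393/1198 = 32.8% → Plan Y
Paid: Plan Y 28/103 = 27.2%, the team plan 13/93 = 14.0% → Plan Y
Overall: Plan Y 2399/3451 = 69.5%, the team plan 3375/4951 = 68.2% → Plan Y
Plan Y wins overall and in every signup group — no reversal.

Yes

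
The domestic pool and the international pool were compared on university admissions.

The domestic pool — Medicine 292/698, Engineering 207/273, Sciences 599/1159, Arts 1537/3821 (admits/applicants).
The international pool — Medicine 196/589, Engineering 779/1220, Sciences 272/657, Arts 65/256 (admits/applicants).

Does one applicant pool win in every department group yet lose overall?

Yes

Medicine: the domestic pool 292/698 = 41.8%, the international pool 196/589 = 33.3% → the domestic pool
Engineering: the domestic pool 207/273 = 75.8%, the international pool 779/1220 = 63.9% → the domestic pool
Sciences: the domestic pool 599/1159 = 51.7%, the international pool 272/657 = 41.4% → the domestic pool
Arts: the domestic pool 1537/3821 = 40.2%, the international pool 65/256 = 25.4% → the domestic pool
Overall: the domestic pool 2635/5951 = 44.3%, the international pool 1312/2722 = 48.2% → the international pool
The domestic pool wins each department group but the international pool wins overall — the comparison reverses. The domestic pool's applicants skew toward Arts, which has a lower base rate.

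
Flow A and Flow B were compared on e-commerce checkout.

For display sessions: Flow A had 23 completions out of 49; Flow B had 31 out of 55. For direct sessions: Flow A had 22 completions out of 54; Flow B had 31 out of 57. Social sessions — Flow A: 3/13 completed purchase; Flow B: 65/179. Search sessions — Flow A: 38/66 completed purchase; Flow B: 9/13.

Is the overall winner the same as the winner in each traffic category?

No

Display: Flow A 23/49 = 46.9%, Flow B 31/55 = 56.4% → Flow B
Direct: Flow A 22/54 = 40.7%, Flow B 31/57 = 54.4% → Flow B
Social: Flow A 3/13 = 23.1%, Flow B 65/179 = 36.3% → Flow B
Search: Flow A 38/66 = 57.6%, Flow B 9/13 = 69.2% → Flow B
Overall: Flow A 86/182 = 47.3%, Flow B 136/304 = 44.7% → Flow A
Flow B wins each traffic group but Flow A wins overall — the comparison reverses. Flow B's sessions skew toward social, which has a lower base rate.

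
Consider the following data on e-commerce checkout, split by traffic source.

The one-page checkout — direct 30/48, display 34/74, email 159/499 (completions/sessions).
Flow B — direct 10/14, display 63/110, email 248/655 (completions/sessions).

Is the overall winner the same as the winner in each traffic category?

Yes

Direct: the one-page checkout 30/48 = 62.5%, Flow B 10/14 = 71.4% → Flow B
Display: the one-page checkout 34/74 = 45.9%, Flow B 63/110 = 57.3% → Flow B
Email: the one-page checkout 159/499 = 31.9%, Flow B 248/655 = 37.9% → Flow B
Overall: the one-page checkout 223/621 = 35.9%, Flow B 321/779 = 41.2% → Flow B
Flow B wins overall and in every traffic group — no reversal.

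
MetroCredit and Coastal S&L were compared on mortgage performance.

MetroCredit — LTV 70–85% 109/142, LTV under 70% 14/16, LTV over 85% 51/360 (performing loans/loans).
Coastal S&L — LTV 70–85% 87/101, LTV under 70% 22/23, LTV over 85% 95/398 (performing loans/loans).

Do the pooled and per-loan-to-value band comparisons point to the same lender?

Yes

LTV 70–85%: MetroCredit 109/142 = 76.8%, Coastal S&L 87/101 = 86.1% → Coastal S&L
LTV under 70%: MetroCredit 14/16 = 87.5%, Coastal S&L 22/23 = 95.7% → Coastal S&L
LTV over 85%: MetroCredit 51/360 = 14.2%, Coastal S&L 95/398 = 23.9% → Coastal S&L
Overall: MetroCredit 174/518 = 33.6%, Coastal S&L 204/522 = 39.1% → Coastal S&L
Coastal S&L wins overall and in every loan-to-value group — no reversal.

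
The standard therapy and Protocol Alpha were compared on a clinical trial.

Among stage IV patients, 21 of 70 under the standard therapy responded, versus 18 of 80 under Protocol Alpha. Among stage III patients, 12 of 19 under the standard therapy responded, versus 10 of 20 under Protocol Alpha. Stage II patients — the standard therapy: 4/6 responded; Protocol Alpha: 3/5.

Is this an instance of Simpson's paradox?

Stage IV: the standard therapy 21/70 = 30.0%, Protocol Alpha 18/80 = 22.5% → the standard therapy
Stage III: the standard therapy 12/19 = 63.2%, Protocol Alpha 10/20 = 50.0% → the standard therapy
Stage II: the standard therapy 4/6 = 66.7%, Protocol Alpha 3/5 = 60.0% → the standard therapy
Overall: the standard therapy 37/95 = 38.9%, Protocol Alpha 31/105 = 29.5% → the standard therapy
The standard therapy wins overall and in every disease group — no reversal.

No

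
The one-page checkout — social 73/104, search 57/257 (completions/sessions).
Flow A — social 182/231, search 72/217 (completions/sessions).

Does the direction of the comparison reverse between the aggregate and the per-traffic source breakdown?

Social: the one-page checkout 73/104 = 70.2%, Flow A 182/231 = 78.8% → Flow A
Search: the one-page checkout 57/257 = 22.2%, Flow A 72/217 = 33.2% → Flow A
Overall: the one-page checkout 130/361 = 36.0%, Flow A 254/448 = 56.7% → Flow A
Flow A wins overall and in every traffic group — no reversal.

No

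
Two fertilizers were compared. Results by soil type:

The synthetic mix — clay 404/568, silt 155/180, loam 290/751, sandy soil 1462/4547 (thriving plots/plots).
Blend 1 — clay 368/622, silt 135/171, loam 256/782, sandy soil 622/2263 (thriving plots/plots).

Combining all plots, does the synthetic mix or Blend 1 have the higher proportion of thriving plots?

the synthetic mix

Clay: the synthetic mix 404/568 = 71.1%, Blend 1 368/622 = 59.2% → the synthetic mix
Silt: the synthetic mix 155/180 = 86.1%, Blend 1 135/171 = 78.9% → the synthetic mix
Loam: the synthetic mix 290/751 = 38.6%, Blend 1 256/782 = 32.7% → the synthetic mix
Sandy soil: the synthetic mix 1462/4547 = 32.2%, Blend 1 622/2263 = 27.5% → the synthetic mix
Overall: the synthetic mix 2311/6046 = 38.2%, Blend 1 1381/3838 = 36.0% → the synthetic mix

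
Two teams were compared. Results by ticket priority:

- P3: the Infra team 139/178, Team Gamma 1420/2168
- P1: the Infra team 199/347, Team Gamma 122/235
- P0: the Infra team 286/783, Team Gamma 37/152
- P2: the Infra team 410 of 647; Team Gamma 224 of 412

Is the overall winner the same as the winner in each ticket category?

No

P3: the Infra team 139/178 = 78.1%, Team Gamma 1420/2168 = 65.5% → the Infra team
P1: the Infra team 199/347 = 57.3%, Team Gamma 122/235 = 51.9% → the Infra team
P0: the Infra team 286/783 = 36.5%, Team Gamma 37/152 = 24.3% → the Infra team
P2: the Infra team 410/647 = 63.4%, Team Gamma 224/412 = 54.4% → the Infra team
Overall: the Infra team 1034/1955 = 52.9%, Team Gamma 1803/2967 = 60.8% → Team Gamma
The Infra team wins each ticket group but Team Gamma wins overall — the comparison reverses. The Infra team's tickets skew toward P0, which has a lower base rate.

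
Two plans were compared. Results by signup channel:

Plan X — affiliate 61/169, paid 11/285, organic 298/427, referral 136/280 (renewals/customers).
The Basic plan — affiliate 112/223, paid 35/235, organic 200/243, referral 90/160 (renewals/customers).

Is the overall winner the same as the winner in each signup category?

Affiliate: Plan X 61/169 = 36.1%, the Basic plan 112/223 = 50.2% → the Basic plan
Paid: Plan X 11/285 = 3.9%, the Basic plan 35/235 = 14.9% → the Basic plan
Organic: Plan X 298/427 = 69.8%, the Basic plan 200/243 = 82.3% → the Basic plan
Referral: Plan X 136/280 = 48.6%, the Basic plan 90/160 = 56.2% → the Basic plan
Overall: Plan X 506/1161 = 43.6%, the Basic plan 437/861 = 50.8% → the Basic plan
The Basic plan wins overall and in every signup group — no reversal.

Yes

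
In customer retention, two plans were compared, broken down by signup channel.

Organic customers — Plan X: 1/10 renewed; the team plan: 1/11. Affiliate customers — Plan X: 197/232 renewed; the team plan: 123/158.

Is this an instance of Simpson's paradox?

Organic: Plan X 1/10 = 10.0%, the team plan 1/11 = 9.1% → Plan X
Affiliate: Plan X 197/232 = 84.9%, the team plan 123/158 = 77.8% → Plan X
Overall: Plan X 198/242 = 81.8%, the team plan 124/169 = 73.4% → Plan X
Plan X wins overall and in every signup group — no reversal.

No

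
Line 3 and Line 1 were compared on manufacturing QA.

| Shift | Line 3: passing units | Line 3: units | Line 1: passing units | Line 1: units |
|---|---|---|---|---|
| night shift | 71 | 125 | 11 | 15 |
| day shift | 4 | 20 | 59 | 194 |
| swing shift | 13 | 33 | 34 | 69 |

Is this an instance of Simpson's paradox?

Night shift: Line 3 71/125 = 56.8%, Line 1 11/15 = 73.3% → Line 1
Day shift: Line 3 4/20 = 20.0%, Line 1 59/194 = 30.4% → Line 1
Swing shift: Line 3 13/33 = 39.4%, Line 1 34/69 = 49.3% → Line 1
Overall: Line 3 88/178 = 49.4%, Line 1 104/278 = 37.4% → Line 3
Line 1 wins each shift group but Line 3 wins overall — the comparison reverses. Line 1's units skew toward day shift, which has a lower base rate.

Yes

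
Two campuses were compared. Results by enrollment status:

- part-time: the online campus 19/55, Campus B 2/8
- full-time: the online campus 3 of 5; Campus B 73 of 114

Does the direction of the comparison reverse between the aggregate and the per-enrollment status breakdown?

Part-time: the online campus 19/55 = 34.5%, Campus B 2/8 = 25.0% → the online campus
Full-time: the online campus 3/5 = 60.0%, Campus B 73/114 = 64.0% → Campus B
Overall: the online campus 22/60 = 36.7%, Campus B 75/122 = 61.5% → Campus B
Neither sweeps: the online campus wins 1 of 2 groups, Campus B wins 1. Campus B wins overall but not every group — no Simpson reversal.

No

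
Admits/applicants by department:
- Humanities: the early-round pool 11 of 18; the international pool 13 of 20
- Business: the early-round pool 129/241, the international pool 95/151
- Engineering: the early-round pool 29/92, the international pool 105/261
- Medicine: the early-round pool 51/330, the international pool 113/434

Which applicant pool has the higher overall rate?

Humanities: the early-round pool 11/18 = 61.1%, the international pool 13/20 = 65.0% → the international pool
Business: the early-round pool 129/241 = 53.5%, the international pool 95/151 = 62.9% → the international pool
Engineering: the early-round pool 29/92 = 31.5%, the international pool 105/261 = 40.2% → the international pool
Medicine: the early-round pool 51/330 = 15.5%, the international pool 113/434 = 26.0% → the international pool
Overall: the early-round pool 220/681 = 32.3%, the international pool 326/866 = 37.6% → the international pool

the international pool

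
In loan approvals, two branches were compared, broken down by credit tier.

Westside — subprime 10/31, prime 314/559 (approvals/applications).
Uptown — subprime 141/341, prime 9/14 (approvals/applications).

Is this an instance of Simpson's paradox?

Yes

Subprime: Westside 10/31 = 32.3%, Uptown 141/341 = 41.3% → Uptown
Prime: Westside 314/559 = 56.2%, Uptown 9/14 = 64.3% → Uptown
Overall: Westside 324/590 = 54.9%, Uptown 150/355 = 42.3% → Westside
Uptown wins each credit group but Westside wins overall — the comparison reverses. Uptown's applications skew toward subprime, which has a lower base rate.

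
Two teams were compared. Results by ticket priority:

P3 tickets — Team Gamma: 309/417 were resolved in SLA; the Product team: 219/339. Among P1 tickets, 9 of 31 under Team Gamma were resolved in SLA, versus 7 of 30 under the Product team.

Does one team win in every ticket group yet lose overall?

No

P3: Team Gamma 309/417 = 74.1%, the Product team 219/339 = 64.6% → Team Gamma
P1: Team Gamma 9/31 = 29.0%, the Product team 7/30 = 23.3% → Team Gamma
Overall: Team Gamma 318/448 = 71.0%, the Product team 226/369 = 61.2% → Team Gamma
Team Gamma wins overall and in every ticket group — no reversal.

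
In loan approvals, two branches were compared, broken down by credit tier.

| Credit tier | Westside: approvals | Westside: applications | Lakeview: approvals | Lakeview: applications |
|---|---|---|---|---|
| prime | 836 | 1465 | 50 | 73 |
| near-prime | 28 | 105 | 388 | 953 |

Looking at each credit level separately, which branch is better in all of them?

Prime: Westside 836/1465 = 57.1%, Lakeview 50/73 = 68.5% → Lakeview
Near-prime: Westside 28/105 = 26.7%, Lakeview 388/953 = 40.7% → Lakeview
Lakeview has the higher rate in both groups.

Lakeview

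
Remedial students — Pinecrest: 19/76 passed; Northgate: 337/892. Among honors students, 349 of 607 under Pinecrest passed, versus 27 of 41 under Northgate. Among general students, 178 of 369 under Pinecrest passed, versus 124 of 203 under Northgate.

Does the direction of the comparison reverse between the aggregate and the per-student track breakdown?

Yes

Remedial: Pinecrest 19/76 = 25.0%, Northgate 337/892 = 37.8% → Northgate
Honors: Pinecrest 349/607 = 57.5%, Northgate 27/41 = 65.9% → Northgate
General: Pinecrest 178/369 = 48.2%, Northgate 124/203 = 61.1% → Northgate
Overall: Pinecrest 546/1052 = 51.9%, Northgate 488/1136 = 43.0% → Pinecrest
Northgate wins each student group but Pinecrest wins overall — the comparison reverses. Northgate's students skew toward remedial, which has a lower base rate.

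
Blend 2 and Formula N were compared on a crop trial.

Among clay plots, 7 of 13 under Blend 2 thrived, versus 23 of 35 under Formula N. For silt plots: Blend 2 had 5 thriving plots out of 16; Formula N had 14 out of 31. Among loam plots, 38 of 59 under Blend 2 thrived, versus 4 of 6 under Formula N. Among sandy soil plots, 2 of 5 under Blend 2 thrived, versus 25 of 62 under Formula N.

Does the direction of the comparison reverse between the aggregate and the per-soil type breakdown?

Clay: Blend 2 7/13 = 53.8%, Formula N 23/35 = 65.7% → Formula N
Silt: Blend 2 5/16 = 31.2%, Formula N 14/31 = 45.2% → Formula N
Loam: Blend 2 38/59 = 64.4%, Formula N 4/6 = 66.7% → Formula N
Sandy soil: Blend 2 2/5 = 40.0%, Formula N 25/62 = 40.3% → Formula N
Overall: Blend 2 52/93 = 55.9%, Formula N 66/134 = 49.3% → Blend 2
Formula N wins each soil group but Blend 2 wins overall — the comparison reverses. Formula N's plots skew toward sandy soil, which has a lower base rate.

Yes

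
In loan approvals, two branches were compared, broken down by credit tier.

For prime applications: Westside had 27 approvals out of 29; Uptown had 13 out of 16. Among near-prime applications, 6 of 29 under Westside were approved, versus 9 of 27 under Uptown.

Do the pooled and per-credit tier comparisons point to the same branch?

No

Prime: Westside 27/29 = 93.1%, Uptown 13/16 = 81.2% → Westside
Near-prime: Westside 6/29 = 20.7%, Uptown 9/27 = 33.3% → Uptown
Overall: Westside 33/58 = 56.9%, Uptown 22/43 = 51.2% → Westside
Neither sweeps: Westside wins 1 of 2 groups, Uptown wins 1. Westside wins overall but not every group — no Simpson reversal.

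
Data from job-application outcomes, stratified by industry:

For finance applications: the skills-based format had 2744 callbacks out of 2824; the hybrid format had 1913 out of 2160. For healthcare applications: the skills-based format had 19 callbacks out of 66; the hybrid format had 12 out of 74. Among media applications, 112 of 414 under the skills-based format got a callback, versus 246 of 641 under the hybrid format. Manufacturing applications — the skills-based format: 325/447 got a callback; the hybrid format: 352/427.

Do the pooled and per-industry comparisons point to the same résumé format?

Finance: the skills-based format 2744/2824 = 97.2%, the hybrid format 1913/2160 = 88.6% → the skills-based format
Healthcare: the skills-based format 19/66 = 28.8%, the hybrid format 12/74 = 16.2% → the skills-based format
Media: the skills-based format 112/414 = 27.1%, the hybrid format 246/641 = 38.4% → the hybrid format
Manufacturing: the skills-based format 325/447 = 72.7%, the hybrid format 352/427 = 82.4% → the hybrid format
Overall: the skills-based format 3200/3751 = 85.3%, the hybrid format 2523/3302 = 76.4% → the skills-based format
Neither sweeps: the skills-based format wins 2 of 4 groups, the hybrid format wins 2. The skills-based format wins overall but not every group — no Simpson reversal.

No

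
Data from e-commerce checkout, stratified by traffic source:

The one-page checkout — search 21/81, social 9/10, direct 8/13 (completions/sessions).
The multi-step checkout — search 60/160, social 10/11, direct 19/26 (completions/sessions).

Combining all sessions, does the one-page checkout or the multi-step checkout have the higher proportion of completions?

the multi-step checkout

Search: the one-page checkout 21/81 = 25.9%, the multi-step checkout 60/160 = 37.5% → the multi-step checkout
Social: the one-page checkout 9/10 = 90.0%, the multi-step checkout 10/11 = 90.9% → the multi-step checkout
Direct: the one-page checkout 8/13 = 61.5%, the multi-step checkout 19/26 = 73.1% → the multi-step checkout
Overall: the one-page checkout 38/104 = 36.5%, the multi-step checkout 89/197 = 45.2% → the multi-step checkout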